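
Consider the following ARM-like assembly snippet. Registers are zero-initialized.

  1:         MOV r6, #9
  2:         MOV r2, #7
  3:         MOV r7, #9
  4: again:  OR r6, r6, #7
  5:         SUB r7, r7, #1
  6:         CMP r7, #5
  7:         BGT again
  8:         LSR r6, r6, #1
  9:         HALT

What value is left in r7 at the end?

5

r6=9
r2=7
r7=9
r6=9|7=15
r7=9-1=8
CMP r7, #5  (cmp 8,5)
BGT again: taken
r6=15|7=15
r7=8-1=7
CMP r7, #5  (cmp 7,5)
BGT again: taken
r6=15|7=15
r7=7-1=6
CMP r7, #5  (cmp 6,5)
BGT again: taken
r6=15|7=15
r7=6-1=5
CMP r7, #5  (cmp 5,5)
BGT again: not taken
r6=15>>1=7
halt.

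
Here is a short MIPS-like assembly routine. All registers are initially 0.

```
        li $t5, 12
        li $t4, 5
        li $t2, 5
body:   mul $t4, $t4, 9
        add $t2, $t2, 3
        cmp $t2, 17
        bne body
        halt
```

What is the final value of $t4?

32805

li $t5, 12 → $t5=12
li $t4, 5 → $t4=5
li $t2, 5 → $t2=5
mul $t4, $t4, 9 → $t4=5*9=45
add $t2, $t2, 3 → $t2=5+3=8
cmp $t2, 17  (cmp 8,17)
bne body: taken
mul $t4, $t4, 9 → $t4=45*9=405
add $t2, $t2, 3 → $t2=8+3=11
cmp $t2, 17  (cmp 11,17)
bne body: taken
mul $t4, $t4, 9 → $t4=405*9=3645
add $t2, $t2, 3 → $t2=11+3=14
cmp $t2, 17  (cmp 14,17)
bne body: taken
mul $t4, $t4, 9 → $t4=3645*9=32805
add $t2, $t2, 3 → $t2=14+3=17
cmp $t2, 17  (cmp 17,17)
bne body: not taken
halt.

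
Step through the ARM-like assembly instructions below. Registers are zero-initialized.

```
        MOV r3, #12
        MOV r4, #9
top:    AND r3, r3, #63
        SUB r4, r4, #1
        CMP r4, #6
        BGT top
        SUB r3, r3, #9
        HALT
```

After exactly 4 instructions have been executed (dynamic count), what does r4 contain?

MOV r3, #12 → r3=12
MOV r4, #9 → r4=9
AND r3, r3, #63 → r3=12&63=12
SUB r4, r4, #1 → r4=9-1=8
After step 4: r4 = 8.

8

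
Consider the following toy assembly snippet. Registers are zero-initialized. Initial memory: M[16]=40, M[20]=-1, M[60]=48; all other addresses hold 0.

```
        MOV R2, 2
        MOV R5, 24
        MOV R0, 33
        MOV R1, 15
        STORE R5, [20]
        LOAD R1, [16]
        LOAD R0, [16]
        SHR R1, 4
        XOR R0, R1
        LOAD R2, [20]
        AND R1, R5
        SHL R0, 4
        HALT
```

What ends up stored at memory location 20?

24

MOV R2, 2 → R2=2
MOV R5, 24 → R5=24
MOV R0, 33 → R0=33
MOV R1, 15 → R1=15
STORE R5, [20] → M[20]=24
LOAD R1, [16] → R1=M[16]=40
LOAD R0, [16] → R0=M[16]=40
SHR R1, 4 → R1=40>>4=2
XOR R0, R1 → R0=40^2=42
LOAD R2, [20] → R2=M[20]=24
AND R1, R5 → R1=2&24=0
SHL R0, 4 → R0=42<<4=672
halt.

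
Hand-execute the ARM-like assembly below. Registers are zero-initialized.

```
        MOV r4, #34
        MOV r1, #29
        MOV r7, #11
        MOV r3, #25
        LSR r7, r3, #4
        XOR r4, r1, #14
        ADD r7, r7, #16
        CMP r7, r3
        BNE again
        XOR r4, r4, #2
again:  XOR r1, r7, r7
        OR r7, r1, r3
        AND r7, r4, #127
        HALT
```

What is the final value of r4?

MOV r4, #34 → r4=34
MOV r1, #29 → r1=29
MOV r7, #11 → r7=11
MOV r3, #25 → r3=25
LSR r7, r3, #4 → r7=25>>4=1
XOR r4, r1, #14 → r4=29^14=19
ADD r7, r7, #16 → r7=1+16=17
CMP r7, r3  (cmp 17,25)
BNE again: taken
XOR r1, r7, r7 → r1=17^17=0
OR r7, r1, r3 → r7=0|25=25
AND r7, r4, #127 → r7=19&127=19
halt.

19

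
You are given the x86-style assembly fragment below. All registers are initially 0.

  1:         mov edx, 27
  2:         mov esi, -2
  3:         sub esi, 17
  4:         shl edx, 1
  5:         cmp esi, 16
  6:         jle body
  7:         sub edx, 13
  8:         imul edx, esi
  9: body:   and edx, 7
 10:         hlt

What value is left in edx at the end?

6

edx=27
esi=-2
esi=(-2)-17=-19
edx=27<<1=54
cmp esi, 16  (cmp -19,16)
jle body: taken
edx=54&7=6
halt.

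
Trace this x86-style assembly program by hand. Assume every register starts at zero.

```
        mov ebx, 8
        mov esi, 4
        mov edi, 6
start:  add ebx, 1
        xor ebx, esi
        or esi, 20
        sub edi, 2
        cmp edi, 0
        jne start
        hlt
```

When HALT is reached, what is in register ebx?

ebx=8
esi=4
edi=6
ebx=8+1=9
ebx=9^4=13
esi=4|20=20
edi=6-2=4
cmp edi, 0  (cmp 4,0)
jne start: taken
ebx=13+1=14
ebx=14^20=26
esi=20|20=20
edi=4-2=2
cmp edi, 0  (cmp 2,0)
jne start: taken
ebx=26+1=27
ebx=27^20=15
esi=20|20=20
edi=2-2=0
cmp edi, 0  (cmp 0,0)
jne start: not taken
halt.

15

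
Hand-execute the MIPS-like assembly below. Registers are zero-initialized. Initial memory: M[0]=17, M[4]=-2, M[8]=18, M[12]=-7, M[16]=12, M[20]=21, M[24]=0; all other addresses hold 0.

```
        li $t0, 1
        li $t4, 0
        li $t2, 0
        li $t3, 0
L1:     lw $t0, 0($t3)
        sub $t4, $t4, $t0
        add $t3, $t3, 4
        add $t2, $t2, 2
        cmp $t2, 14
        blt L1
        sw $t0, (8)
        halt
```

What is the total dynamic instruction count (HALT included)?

li $t0, 1 → $t0=1
li $t4, 0 → $t4=0
li $t2, 0 → $t2=0
li $t3, 0 → $t3=0
lw $t0, 0($t3) → $t0=M[0]=17
sub $t4, $t4, $t0 → $t4=0-17=-17
add $t3, $t3, 4 → $t3=0+4=4
add $t2, $t2, 2 → $t2=0+2=2
cmp $t2, 14  (cmp 2,14)
blt L1: taken
lw $t0, 0($t3) → $t0=M[4]=-2
sub $t4, $t4, $t0 → $t4=(-17)-(-2)=-15
add $t3, $t3, 4 → $t3=4+4=8
add $t2, $t2, 2 → $t2=2+2=4
cmp $t2, 14  (cmp 4,14)
blt L1: taken
lw $t0, 0($t3) → $t0=M[8]=18
sub $t4, $t4, $t0 → $t4=(-15)-18=-33
add $t3, $t3, 4 → $t3=8+4=12
add $t2, $t2, 2 → $t2=4+2=6
cmp $t2, 14  (cmp 6,14)
blt L1: taken
lw $t0, 0($t3) → $t0=M[12]=-7
sub $t4, $t4, $t0 → $t4=(-33)-(-7)=-26
add $t3, $t3, 4 → $t3=12+4=16
add $t2, $t2, 2 → $t2=6+2=8
cmp $t2, 14  (cmp 8,14)
blt L1: taken
lw $t0, 0($t3) → $t0=M[16]=12
sub $t4, $t4, $t0 → $t4=(-26)-12=-38
add $t3, $t3, 4 → $t3=16+4=20
add $t2, $t2, 2 → $t2=8+2=10
cmp $t2, 14  (cmp 10,14)
blt L1: taken
lw $t0, 0($t3) → $t0=M[20]=21
sub $t4, $t4, $t0 → $t4=(-38)-21=-59
add $t3, $t3, 4 → $t3=20+4=24
add $t2, $t2, 2 → $t2=10+2=12
cmp $t2, 14  (cmp 12,14)
blt L1: taken
lw $t0, 0($t3) → $t0=M[24]=0
sub $t4, $t4, $t0 → $t4=(-59)-0=-59
add $t3, $t3, 4 → $t3=24+4=28
add $t2, $t2, 2 → $t2=12+2=14
cmp $t2, 14  (cmp 14,14)
blt L1: not taken
sw $t0, (8) → M[8]=0
halt.
Total executed instructions: 48.

48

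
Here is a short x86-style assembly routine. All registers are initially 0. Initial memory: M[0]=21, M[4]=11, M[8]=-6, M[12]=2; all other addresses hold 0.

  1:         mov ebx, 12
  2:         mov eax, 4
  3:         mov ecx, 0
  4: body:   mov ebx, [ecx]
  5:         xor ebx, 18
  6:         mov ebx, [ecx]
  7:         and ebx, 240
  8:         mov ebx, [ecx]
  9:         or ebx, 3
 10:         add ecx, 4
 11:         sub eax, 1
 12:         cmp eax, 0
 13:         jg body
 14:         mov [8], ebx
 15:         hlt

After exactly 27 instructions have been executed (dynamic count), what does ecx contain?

8

after mov ebx, 12: ebx=12
after mov eax, 4: eax=4
after mov ecx, 0: ecx=0
after mov ebx, [ecx]: ebx=M[0]=21
after xor ebx, 18: ebx=21^18=7
after mov ebx, [ecx]: ebx=M[0]=21
after and ebx, 240: ebx=21&240=16
after mov ebx, [ecx]: ebx=M[0]=21
after or ebx, 3: ebx=21|3=23
after add ecx, 4: ecx=0+4=4
after sub eax, 1: eax=4-1=3
cmp eax, 0  (cmp 3,0)
jg body: taken
after mov ebx, [ecx]: ebx=M[4]=11
after xor ebx, 18: ebx=11^18=25
after mov ebx, [ecx]: ebx=M[4]=11
after and ebx, 240: ebx=11&240=0
after mov ebx, [ecx]: ebx=M[4]=11
after or ebx, 3: ebx=11|3=11
after add ecx, 4: ecx=4+4=8
after sub eax, 1: eax=3-1=2
cmp eax, 0  (cmp 2,0)
jg body: taken
after mov ebx, [ecx]: ebx=M[8]=-6
after xor ebx, 18: ebx=(-6)^18=-24
after mov ebx, [ecx]: ebx=M[8]=-6
after and ebx, 240: ebx=(-6)&240=240
After step 27: ecx = 8.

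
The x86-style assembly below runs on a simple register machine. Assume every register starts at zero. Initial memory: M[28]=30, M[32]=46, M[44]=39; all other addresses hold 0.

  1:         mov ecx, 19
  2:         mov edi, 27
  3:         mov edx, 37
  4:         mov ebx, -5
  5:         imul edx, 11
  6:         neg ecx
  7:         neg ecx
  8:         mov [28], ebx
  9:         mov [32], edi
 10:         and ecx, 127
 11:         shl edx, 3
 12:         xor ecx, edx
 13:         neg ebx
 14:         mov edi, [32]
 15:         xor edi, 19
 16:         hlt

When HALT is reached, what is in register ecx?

3243

mov ecx, 19 → ecx=19
mov edi, 27 → edi=27
mov edx, 37 → edx=37
mov ebx, -5 → ebx=-5
imul edx, 11 → edx=37*11=407
neg ecx → ecx=-(19)=-19
neg ecx → ecx=-(-19)=19
mov [28], ebx → M[28]=-5
mov [32], edi → M[32]=27
and ecx, 127 → ecx=19&127=19
shl edx, 3 → edx=407<<3=3256
xor ecx, edx → ecx=19^3256=3243
neg ebx → ebx=-(-5)=5
mov edi, [32] → edi=M[32]=27
xor edi, 19 → edi=27^19=8
halt.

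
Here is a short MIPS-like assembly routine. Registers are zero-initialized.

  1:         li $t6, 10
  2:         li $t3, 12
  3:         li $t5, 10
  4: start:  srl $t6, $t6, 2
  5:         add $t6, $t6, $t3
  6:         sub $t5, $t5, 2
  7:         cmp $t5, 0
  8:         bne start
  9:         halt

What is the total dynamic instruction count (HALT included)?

li $t6, 10 → $t6=10
li $t3, 12 → $t3=12
li $t5, 10 → $t5=10
srl $t6, $t6, 2 → $t6=10>>2=2
add $t6, $t6, $t3 → $t6=2+12=14
sub $t5, $t5, 2 → $t5=10-2=8
cmp $t5, 0  (cmp 8,0)
bne start: taken
srl $t6, $t6, 2 → $t6=14>>2=3
add $t6, $t6, $t3 → $t6=3+12=15
sub $t5, $t5, 2 → $t5=8-2=6
cmp $t5, 0  (cmp 6,0)
bne start: taken
srl $t6, $t6, 2 → $t6=15>>2=3
add $t6, $t6, $t3 → $t6=3+12=15
sub $t5, $t5, 2 → $t5=6-2=4
cmp $t5, 0  (cmp 4,0)
bne start: taken
srl $t6, $t6, 2 → $t6=15>>2=3
add $t6, $t6, $t3 → $t6=3+12=15
sub $t5, $t5, 2 → $t5=4-2=2
cmp $t5, 0  (cmp 2,0)
bne start: taken
srl $t6, $t6, 2 → $t6=15>>2=3
add $t6, $t6, $t3 → $t6=3+12=15
sub $t5, $t5, 2 → $t5=2-2=0
cmp $t5, 0  (cmp 0,0)
bne start: not taken
halt.
Total executed instructions: 29.

29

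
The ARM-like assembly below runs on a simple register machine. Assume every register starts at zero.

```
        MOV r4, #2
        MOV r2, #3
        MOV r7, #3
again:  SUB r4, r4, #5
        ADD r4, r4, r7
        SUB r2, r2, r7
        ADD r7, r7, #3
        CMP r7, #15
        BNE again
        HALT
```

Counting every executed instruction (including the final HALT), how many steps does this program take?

28

MOV r4, #2 → r4=2
MOV r2, #3 → r2=3
MOV r7, #3 → r7=3
SUB r4, r4, #5 → r4=2-5=-3
ADD r4, r4, r7 → r4=(-3)+3=0
SUB r2, r2, r7 → r2=3-3=0
ADD r7, r7, #3 → r7=3+3=6
CMP r7, #15  (cmp 6,15)
BNE again: taken
SUB r4, r4, #5 → r4=0-5=-5
ADD r4, r4, r7 → r4=(-5)+6=1
SUB r2, r2, r7 → r2=0-6=-6
ADD r7, r7, #3 → r7=6+3=9
CMP r7, #15  (cmp 9,15)
BNE again: taken
SUB r4, r4, #5 → r4=1-5=-4
ADD r4, r4, r7 → r4=(-4)+9=5
SUB r2, r2, r7 → r2=(-6)-9=-15
ADD r7, r7, #3 → r7=9+3=12
CMP r7, #15  (cmp 12,15)
BNE again: taken
SUB r4, r4, #5 → r4=5-5=0
ADD r4, r4, r7 → r4=0+12=12
SUB r2, r2, r7 → r2=(-15)-12=-27
ADD r7, r7, #3 → r7=12+3=15
CMP r7, #15  (cmp 15,15)
BNE again: not taken
halt.
Total executed instructions: 28.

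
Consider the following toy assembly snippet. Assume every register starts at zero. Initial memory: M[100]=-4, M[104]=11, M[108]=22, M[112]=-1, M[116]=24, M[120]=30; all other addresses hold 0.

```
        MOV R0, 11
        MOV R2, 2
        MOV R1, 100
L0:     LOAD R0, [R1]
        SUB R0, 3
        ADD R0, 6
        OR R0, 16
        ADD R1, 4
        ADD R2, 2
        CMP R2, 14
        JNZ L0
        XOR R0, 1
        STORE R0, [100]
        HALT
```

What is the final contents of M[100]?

48

MOV R0, 11 → R0=11
MOV R2, 2 → R2=2
MOV R1, 100 → R1=100
LOAD R0, [R1] → R0=M[100]=-4
SUB R0, 3 → R0=(-4)-3=-7
ADD R0, 6 → R0=(-7)+6=-1
OR R0, 16 → R0=(-1)|16=-1
ADD R1, 4 → R1=100+4=104
ADD R2, 2 → R2=2+2=4
CMP R2, 14  (cmp 4,14)
JNZ L0: taken
LOAD R0, [R1] → R0=M[104]=11
SUB R0, 3 → R0=11-3=8
ADD R0, 6 → R0=8+6=14
OR R0, 16 → R0=14|16=30
ADD R1, 4 → R1=104+4=108
ADD R2, 2 → R2=4+2=6
CMP R2, 14  (cmp 6,14)
JNZ L0: taken
LOAD R0, [R1] → R0=M[108]=22
SUB R0, 3 → R0=22-3=19
ADD R0, 6 → R0=19+6=25
OR R0, 16 → R0=25|16=25
ADD R1, 4 → R1=108+4=112
ADD R2, 2 → R2=6+2=8
CMP R2, 14  (cmp 8,14)
JNZ L0: taken
LOAD R0, [R1] → R0=M[112]=-1
SUB R0, 3 → R0=(-1)-3=-4
ADD R0, 6 → R0=(-4)+6=2
OR R0, 16 → R0=2|16=18
ADD R1, 4 → R1=112+4=116
ADD R2, 2 → R2=8+2=10
CMP R2, 14  (cmp 10,14)
JNZ L0: taken
LOAD R0, [R1] → R0=M[116]=24
SUB R0, 3 → R0=24-3=21
ADD R0, 6 → R0=21+6=27
OR R0, 16 → R0=27|16=27
ADD R1, 4 → R1=116+4=120
ADD R2, 2 → R2=10+2=12
CMP R2, 14  (cmp 12,14)
JNZ L0: taken
LOAD R0, [R1] → R0=M[120]=30
SUB R0, 3 → R0=30-3=27
ADD R0, 6 → R0=27+6=33
OR R0, 16 → R0=33|16=49
ADD R1, 4 → R1=120+4=124
ADD R2, 2 → R2=12+2=14
CMP R2, 14  (cmp 14,14)
JNZ L0: not taken
XOR R0, 1 → R0=49^1=48
STORE R0, [100] → M[100]=48
halt.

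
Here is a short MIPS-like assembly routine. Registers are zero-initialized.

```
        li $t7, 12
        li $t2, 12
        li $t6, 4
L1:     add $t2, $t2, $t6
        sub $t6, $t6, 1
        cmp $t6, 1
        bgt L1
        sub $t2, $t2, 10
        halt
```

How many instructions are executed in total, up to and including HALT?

17

after li $t7, 12: $t7=12
after li $t2, 12: $t2=12
after li $t6, 4: $t6=4
after add $t2, $t2, $t6: $t2=12+4=16
after sub $t6, $t6, 1: $t6=4-1=3
cmp $t6, 1  (cmp 3,1)
bgt L1: taken
after add $t2, $t2, $t6: $t2=16+3=19
after sub $t6, $t6, 1: $t6=3-1=2
cmp $t6, 1  (cmp 2,1)
bgt L1: taken
after add $t2, $t2, $t6: $t2=19+2=21
after sub $t6, $t6, 1: $t6=2-1=1
cmp $t6, 1  (cmp 1,1)
bgt L1: not taken
after sub $t2, $t2, 10: $t2=21-10=11
halt.
Total executed instructions: 17.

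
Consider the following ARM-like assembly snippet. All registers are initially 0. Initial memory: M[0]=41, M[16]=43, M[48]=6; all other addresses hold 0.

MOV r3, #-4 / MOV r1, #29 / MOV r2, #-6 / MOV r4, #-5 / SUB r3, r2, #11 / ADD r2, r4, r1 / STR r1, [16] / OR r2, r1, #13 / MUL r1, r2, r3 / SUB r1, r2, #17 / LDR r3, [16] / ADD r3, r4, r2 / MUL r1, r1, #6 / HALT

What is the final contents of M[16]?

MOV r3, #-4 → r3=-4
MOV r1, #29 → r1=29
MOV r2, #-6 → r2=-6
MOV r4, #-5 → r4=-5
SUB r3, r2, #11 → r3=(-6)-11=-17
ADD r2, r4, r1 → r2=(-5)+29=24
STR r1, [16] → M[16]=29
OR r2, r1, #13 → r2=29|13=29
MUL r1, r2, r3 → r1=29*(-17)=-493
SUB r1, r2, #17 → r1=29-17=12
LDR r3, [16] → r3=M[16]=29
ADD r3, r4, r2 → r3=(-5)+29=24
MUL r1, r1, #6 → r1=12*6=72
halt.

29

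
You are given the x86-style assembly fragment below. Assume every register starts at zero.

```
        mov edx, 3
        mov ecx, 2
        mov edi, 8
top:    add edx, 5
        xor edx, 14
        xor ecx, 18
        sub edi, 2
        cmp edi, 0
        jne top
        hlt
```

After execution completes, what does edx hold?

7

after mov edx, 3: edx=3
after mov ecx, 2: ecx=2
after mov edi, 8: edi=8
after add edx, 5: edx=3+5=8
after xor edx, 14: edx=8^14=6
after xor ecx, 18: ecx=2^18=16
after sub edi, 2: edi=8-2=6
cmp edi, 0  (cmp 6,0)
jne top: taken
after add edx, 5: edx=6+5=11
after xor edx, 14: edx=11^14=5
after xor ecx, 18: ecx=16^18=2
after sub edi, 2: edi=6-2=4
cmp edi, 0  (cmp 4,0)
jne top: taken
after add edx, 5: edx=5+5=10
after xor edx, 14: edx=10^14=4
after xor ecx, 18: ecx=2^18=16
after sub edi, 2: edi=4-2=2
cmp edi, 0  (cmp 2,0)
jne top: taken
after add edx, 5: edx=4+5=9
after xor edx, 14: edx=9^14=7
after xor ecx, 18: ecx=16^18=2
after sub edi, 2: edi=2-2=0
cmp edi, 0  (cmp 0,0)
jne top: not taken
halt.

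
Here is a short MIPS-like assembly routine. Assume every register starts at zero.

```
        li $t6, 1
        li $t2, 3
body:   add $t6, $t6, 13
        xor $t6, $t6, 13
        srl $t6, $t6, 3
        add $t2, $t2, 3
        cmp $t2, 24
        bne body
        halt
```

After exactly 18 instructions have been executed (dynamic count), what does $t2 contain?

after li $t6, 1: $t6=1
after li $t2, 3: $t2=3
after add $t6, $t6, 13: $t6=1+13=14
after xor $t6, $t6, 13: $t6=14^13=3
after srl $t6, $t6, 3: $t6=3>>3=0
after add $t2, $t2, 3: $t2=3+3=6
cmp $t2, 24  (cmp 6,24)
bne body: taken
after add $t6, $t6, 13: $t6=0+13=13
after xor $t6, $t6, 13: $t6=13^13=0
after srl $t6, $t6, 3: $t6=0>>3=0
after add $t2, $t2, 3: $t2=6+3=9
cmp $t2, 24  (cmp 9,24)
bne body: taken
after add $t6, $t6, 13: $t6=0+13=13
after xor $t6, $t6, 13: $t6=13^13=0
after srl $t6, $t6, 3: $t6=0>>3=0
after add $t2, $t2, 3: $t2=9+3=12
After step 18: $t2 = 12.

12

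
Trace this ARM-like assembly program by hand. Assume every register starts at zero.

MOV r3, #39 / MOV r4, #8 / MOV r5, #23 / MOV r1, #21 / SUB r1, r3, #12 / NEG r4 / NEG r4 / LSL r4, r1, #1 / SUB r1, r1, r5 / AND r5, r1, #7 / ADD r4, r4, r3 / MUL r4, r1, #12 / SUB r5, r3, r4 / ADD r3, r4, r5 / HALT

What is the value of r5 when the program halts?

after MOV r3, #39: r3=39
after MOV r4, #8: r4=8
after MOV r5, #23: r5=23
after MOV r1, #21: r1=21
after SUB r1, r3, #12: r1=39-12=27
after NEG r4: r4=-(8)=-8
after NEG r4: r4=-(-8)=8
after LSL r4, r1, #1: r4=27<<1=54
after SUB r1, r1, r5: r1=27-23=4
after AND r5, r1, #7: r5=4&7=4
after ADD r4, r4, r3: r4=54+39=93
after MUL r4, r1, #12: r4=4*12=48
after SUB r5, r3, r4: r5=39-48=-9
after ADD r3, r4, r5: r3=48+(-9)=39
halt.

-9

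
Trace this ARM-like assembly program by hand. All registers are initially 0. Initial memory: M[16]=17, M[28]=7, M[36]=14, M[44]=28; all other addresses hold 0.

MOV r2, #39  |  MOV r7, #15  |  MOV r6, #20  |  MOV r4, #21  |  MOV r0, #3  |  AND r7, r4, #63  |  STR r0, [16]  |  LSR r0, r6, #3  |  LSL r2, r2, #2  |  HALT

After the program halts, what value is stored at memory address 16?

r2=39
r7=15
r6=20
r4=21
r0=3
r7=21&63=21
STR r0, [16] → M[16]=3
r0=20>>3=2
r2=39<<2=156
halt.

3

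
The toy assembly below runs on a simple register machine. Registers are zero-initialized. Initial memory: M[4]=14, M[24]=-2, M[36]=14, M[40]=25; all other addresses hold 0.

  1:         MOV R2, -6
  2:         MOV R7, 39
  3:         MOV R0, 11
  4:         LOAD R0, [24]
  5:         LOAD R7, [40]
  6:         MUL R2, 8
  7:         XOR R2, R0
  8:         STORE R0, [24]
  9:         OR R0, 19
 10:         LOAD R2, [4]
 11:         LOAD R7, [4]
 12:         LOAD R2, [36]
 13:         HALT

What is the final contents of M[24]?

MOV R2, -6 → R2=-6
MOV R7, 39 → R7=39
MOV R0, 11 → R0=11
LOAD R0, [24] → R0=M[24]=-2
LOAD R7, [40] → R7=M[40]=25
MUL R2, 8 → R2=(-6)*8=-48
XOR R2, R0 → R2=(-48)^(-2)=46
STORE R0, [24] → M[24]=-2
OR R0, 19 → R0=(-2)|19=-1
LOAD R2, [4] → R2=M[4]=14
LOAD R7, [4] → R7=M[4]=14
LOAD R2, [36] → R2=M[36]=14
halt.

-2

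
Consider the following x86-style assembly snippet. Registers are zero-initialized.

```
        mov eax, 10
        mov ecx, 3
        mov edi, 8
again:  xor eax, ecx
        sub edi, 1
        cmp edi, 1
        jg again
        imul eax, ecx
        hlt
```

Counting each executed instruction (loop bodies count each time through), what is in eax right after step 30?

mov eax, 10 → eax=10
mov ecx, 3 → ecx=3
mov edi, 8 → edi=8
xor eax, ecx → eax=10^3=9
sub edi, 1 → edi=8-1=7
cmp edi, 1  (cmp 7,1)
jg again: taken
xor eax, ecx → eax=9^3=10
sub edi, 1 → edi=7-1=6
cmp edi, 1  (cmp 6,1)
jg again: taken
xor eax, ecx → eax=10^3=9
sub edi, 1 → edi=6-1=5
cmp edi, 1  (cmp 5,1)
jg again: taken
xor eax, ecx → eax=9^3=10
sub edi, 1 → edi=5-1=4
cmp edi, 1  (cmp 4,1)
jg again: taken
xor eax, ecx → eax=10^3=9
sub edi, 1 → edi=4-1=3
cmp edi, 1  (cmp 3,1)
jg again: taken
xor eax, ecx → eax=9^3=10
sub edi, 1 → edi=3-1=2
cmp edi, 1  (cmp 2,1)
jg again: taken
xor eax, ecx → eax=10^3=9
sub edi, 1 → edi=2-1=1
cmp edi, 1  (cmp 1,1)
After step 30: eax = 9.

9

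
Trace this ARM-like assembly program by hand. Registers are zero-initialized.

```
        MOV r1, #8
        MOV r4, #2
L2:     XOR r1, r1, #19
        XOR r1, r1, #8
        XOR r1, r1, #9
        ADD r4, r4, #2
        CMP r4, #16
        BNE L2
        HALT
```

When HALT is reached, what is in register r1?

r1=8
r4=2
r1=8^19=27
r1=27^8=19
r1=19^9=26
r4=2+2=4
CMP r4, #16  (cmp 4,16)
BNE L2: taken
r1=26^19=9
r1=9^8=1
r1=1^9=8
r4=4+2=6
CMP r4, #16  (cmp 6,16)
BNE L2: taken
r1=8^19=27
r1=27^8=19
r1=19^9=26
r4=6+2=8
CMP r4, #16  (cmp 8,16)
BNE L2: taken
r1=26^19=9
r1=9^8=1
r1=1^9=8
r4=8+2=10
CMP r4, #16  (cmp 10,16)
BNE L2: taken
r1=8^19=27
r1=27^8=19
r1=19^9=26
r4=10+2=12
CMP r4, #16  (cmp 12,16)
BNE L2: taken
r1=26^19=9
r1=9^8=1
r1=1^9=8
r4=12+2=14
CMP r4, #16  (cmp 14,16)
BNE L2: taken
r1=8^19=27
r1=27^8=19
r1=19^9=26
r4=14+2=16
CMP r4, #16  (cmp 16,16)
BNE L2: not taken
halt.

26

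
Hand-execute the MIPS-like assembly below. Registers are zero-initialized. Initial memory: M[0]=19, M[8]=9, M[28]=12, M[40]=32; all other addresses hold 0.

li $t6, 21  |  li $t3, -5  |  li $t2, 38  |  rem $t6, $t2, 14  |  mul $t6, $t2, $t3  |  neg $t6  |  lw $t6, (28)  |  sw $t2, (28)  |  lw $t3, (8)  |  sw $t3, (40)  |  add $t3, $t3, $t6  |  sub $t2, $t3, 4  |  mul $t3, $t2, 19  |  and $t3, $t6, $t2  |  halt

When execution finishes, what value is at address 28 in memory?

38

li $t6, 21 → $t6=21
li $t3, -5 → $t3=-5
li $t2, 38 → $t2=38
rem $t6, $t2, 14 → $t6=38%14=10
mul $t6, $t2, $t3 → $t6=38*(-5)=-190
neg $t6 → $t6=-(-190)=190
lw $t6, (28) → $t6=M[28]=12
sw $t2, (28) → M[28]=38
lw $t3, (8) → $t3=M[8]=9
sw $t3, (40) → M[40]=9
add $t3, $t3, $t6 → $t3=9+12=21
sub $t2, $t3, 4 → $t2=21-4=17
mul $t3, $t2, 19 → $t3=17*19=323
and $t3, $t6, $t2 → $t3=12&17=0
halt.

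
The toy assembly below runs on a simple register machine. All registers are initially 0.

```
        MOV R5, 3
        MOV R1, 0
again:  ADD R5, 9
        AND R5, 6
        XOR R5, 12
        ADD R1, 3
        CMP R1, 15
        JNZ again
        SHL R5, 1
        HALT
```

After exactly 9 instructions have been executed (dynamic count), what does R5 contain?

17

MOV R5, 3 → R5=3
MOV R1, 0 → R1=0
ADD R5, 9 → R5=3+9=12
AND R5, 6 → R5=12&6=4
XOR R5, 12 → R5=4^12=8
ADD R1, 3 → R1=0+3=3
CMP R1, 15  (cmp 3,15)
JNZ again: taken
ADD R5, 9 → R5=8+9=17
After step 9: R5 = 17.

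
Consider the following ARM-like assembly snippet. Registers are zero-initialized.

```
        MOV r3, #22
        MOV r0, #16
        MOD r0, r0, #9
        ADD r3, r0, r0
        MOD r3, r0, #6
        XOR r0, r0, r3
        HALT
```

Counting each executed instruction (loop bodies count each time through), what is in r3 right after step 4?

after MOV r3, #22: r3=22
after MOV r0, #16: r0=16
after MOD r0, r0, #9: r0=16%9=7
after ADD r3, r0, r0: r3=7+7=14
After step 4: r3 = 14.

14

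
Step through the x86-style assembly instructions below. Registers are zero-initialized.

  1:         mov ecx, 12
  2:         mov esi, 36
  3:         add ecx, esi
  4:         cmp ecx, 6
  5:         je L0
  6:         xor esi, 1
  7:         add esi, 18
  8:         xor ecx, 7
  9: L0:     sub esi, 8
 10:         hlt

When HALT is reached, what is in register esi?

ecx=12
esi=36
ecx=12+36=48
cmp ecx, 6  (cmp 48,6)
je L0: not taken
esi=36^1=37
esi=37+18=55
ecx=48^7=55
esi=55-8=47
halt.

47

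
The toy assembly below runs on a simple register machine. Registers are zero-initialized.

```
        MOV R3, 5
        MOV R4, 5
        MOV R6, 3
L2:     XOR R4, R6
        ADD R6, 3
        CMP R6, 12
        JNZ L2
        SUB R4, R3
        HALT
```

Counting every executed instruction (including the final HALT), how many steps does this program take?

MOV R3, 5 → R3=5
MOV R4, 5 → R4=5
MOV R6, 3 → R6=3
XOR R4, R6 → R4=5^3=6
ADD R6, 3 → R6=3+3=6
CMP R6, 12  (cmp 6,12)
JNZ L2: taken
XOR R4, R6 → R4=6^6=0
ADD R6, 3 → R6=6+3=9
CMP R6, 12  (cmp 9,12)
JNZ L2: taken
XOR R4, R6 → R4=0^9=9
ADD R6, 3 → R6=9+3=12
CMP R6, 12  (cmp 12,12)
JNZ L2: not taken
SUB R4, R3 → R4=9-5=4
halt.
Total executed instructions: 17.

17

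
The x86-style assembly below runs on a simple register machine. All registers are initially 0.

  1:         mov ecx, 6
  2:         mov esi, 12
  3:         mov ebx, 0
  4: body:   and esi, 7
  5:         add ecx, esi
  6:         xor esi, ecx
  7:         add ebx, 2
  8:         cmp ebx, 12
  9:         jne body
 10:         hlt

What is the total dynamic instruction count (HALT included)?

40

mov ecx, 6 → ecx=6
mov esi, 12 → esi=12
mov ebx, 0 → ebx=0
and esi, 7 → esi=12&7=4
add ecx, esi → ecx=6+4=10
xor esi, ecx → esi=4^10=14
add ebx, 2 → ebx=0+2=2
cmp ebx, 12  (cmp 2,12)
jne body: taken
and esi, 7 → esi=14&7=6
add ecx, esi → ecx=10+6=16
xor esi, ecx → esi=6^16=22
add ebx, 2 → ebx=2+2=4
cmp ebx, 12  (cmp 4,12)
jne body: taken
and esi, 7 → esi=22&7=6
add ecx, esi → ecx=16+6=22
xor esi, ecx → esi=6^22=16
add ebx, 2 → ebx=4+2=6
cmp ebx, 12  (cmp 6,12)
jne body: taken
and esi, 7 → esi=16&7=0
add ecx, esi → ecx=22+0=22
xor esi, ecx → esi=0^22=22
add ebx, 2 → ebx=6+2=8
cmp ebx, 12  (cmp 8,12)
jne body: taken
and esi, 7 → esi=22&7=6
add ecx, esi → ecx=22+6=28
xor esi, ecx → esi=6^28=26
add ebx, 2 → ebx=8+2=10
cmp ebx, 12  (cmp 10,12)
jne body: taken
and esi, 7 → esi=26&7=2
add ecx, esi → ecx=28+2=30
xor esi, ecx → esi=2^30=28
add ebx, 2 → ebx=10+2=12
cmp ebx, 12  (cmp 12,12)
jne body: not taken
halt.
Total executed instructions: 40.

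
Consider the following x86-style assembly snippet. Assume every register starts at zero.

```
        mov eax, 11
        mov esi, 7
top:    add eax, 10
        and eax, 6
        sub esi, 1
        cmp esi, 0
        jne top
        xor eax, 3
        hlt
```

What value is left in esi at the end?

0

mov eax, 11 → eax=11
mov esi, 7 → esi=7
add eax, 10 → eax=11+10=21
and eax, 6 → eax=21&6=4
sub esi, 1 → esi=7-1=6
cmp esi, 0  (cmp 6,0)
jne top: taken
add eax, 10 → eax=4+10=14
and eax, 6 → eax=14&6=6
sub esi, 1 → esi=6-1=5
cmp esi, 0  (cmp 5,0)
jne top: taken
add eax, 10 → eax=6+10=16
and eax, 6 → eax=16&6=0
sub esi, 1 → esi=5-1=4
cmp esi, 0  (cmp 4,0)
jne top: taken
add eax, 10 → eax=0+10=10
and eax, 6 → eax=10&6=2
sub esi, 1 → esi=4-1=3
cmp esi, 0  (cmp 3,0)
jne top: taken
add eax, 10 → eax=2+10=12
and eax, 6 → eax=12&6=4
sub esi, 1 → esi=3-1=2
cmp esi, 0  (cmp 2,0)
jne top: taken
add eax, 10 → eax=4+10=14
and eax, 6 → eax=14&6=6
sub esi, 1 → esi=2-1=1
cmp esi, 0  (cmp 1,0)
jne top: taken
add eax, 10 → eax=6+10=16
and eax, 6 → eax=16&6=0
sub esi, 1 → esi=1-1=0
cmp esi, 0  (cmp 0,0)
jne top: not taken
xor eax, 3 → eax=0^3=3
halt.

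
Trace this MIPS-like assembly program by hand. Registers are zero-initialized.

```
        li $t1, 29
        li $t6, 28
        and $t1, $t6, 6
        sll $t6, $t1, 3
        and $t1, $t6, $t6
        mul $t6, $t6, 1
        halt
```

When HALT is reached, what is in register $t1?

after li $t1, 29: $t1=29
after li $t6, 28: $t6=28
after and $t1, $t6, 6: $t1=28&6=4
after sll $t6, $t1, 3: $t6=4<<3=32
after and $t1, $t6, $t6: $t1=32&32=32
after mul $t6, $t6, 1: $t6=32*1=32
halt.

32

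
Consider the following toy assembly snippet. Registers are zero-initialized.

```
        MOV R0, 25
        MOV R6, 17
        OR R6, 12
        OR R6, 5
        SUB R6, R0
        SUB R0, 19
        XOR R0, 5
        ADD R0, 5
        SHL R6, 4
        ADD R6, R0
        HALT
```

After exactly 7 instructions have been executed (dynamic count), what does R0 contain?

3

MOV R0, 25 → R0=25
MOV R6, 17 → R6=17
OR R6, 12 → R6=17|12=29
OR R6, 5 → R6=29|5=29
SUB R6, R0 → R6=29-25=4
SUB R0, 19 → R0=25-19=6
XOR R0, 5 → R0=6^5=3
After step 7: R0 = 3.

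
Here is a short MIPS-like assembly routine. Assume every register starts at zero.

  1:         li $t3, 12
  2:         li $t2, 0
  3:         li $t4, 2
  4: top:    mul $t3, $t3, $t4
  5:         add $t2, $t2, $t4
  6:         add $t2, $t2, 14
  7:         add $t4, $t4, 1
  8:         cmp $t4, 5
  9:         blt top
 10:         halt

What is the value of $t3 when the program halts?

288

li $t3, 12 → $t3=12
li $t2, 0 → $t2=0
li $t4, 2 → $t4=2
mul $t3, $t3, $t4 → $t3=12*2=24
add $t2, $t2, $t4 → $t2=0+2=2
add $t2, $t2, 14 → $t2=2+14=16
add $t4, $t4, 1 → $t4=2+1=3
cmp $t4, 5  (cmp 3,5)
blt top: taken
mul $t3, $t3, $t4 → $t3=24*3=72
add $t2, $t2, $t4 → $t2=16+3=19
add $t2, $t2, 14 → $t2=19+14=33
add $t4, $t4, 1 → $t4=3+1=4
cmp $t4, 5  (cmp 4,5)
blt top: taken
mul $t3, $t3, $t4 → $t3=72*4=288
add $t2, $t2, $t4 → $t2=33+4=37
add $t2, $t2, 14 → $t2=37+14=51
add $t4, $t4, 1 → $t4=4+1=5
cmp $t4, 5  (cmp 5,5)
blt top: not taken
halt.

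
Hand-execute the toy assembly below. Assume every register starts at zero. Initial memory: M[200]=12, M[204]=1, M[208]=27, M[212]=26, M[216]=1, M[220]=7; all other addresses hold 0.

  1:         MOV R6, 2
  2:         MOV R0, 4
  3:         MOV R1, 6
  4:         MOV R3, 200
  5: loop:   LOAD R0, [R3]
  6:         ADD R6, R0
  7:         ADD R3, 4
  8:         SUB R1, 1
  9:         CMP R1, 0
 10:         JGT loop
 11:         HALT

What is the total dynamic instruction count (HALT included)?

41

MOV R6, 2 → R6=2
MOV R0, 4 → R0=4
MOV R1, 6 → R1=6
MOV R3, 200 → R3=200
LOAD R0, [R3] → R0=M[200]=12
ADD R6, R0 → R6=2+12=14
ADD R3, 4 → R3=200+4=204
SUB R1, 1 → R1=6-1=5
CMP R1, 0  (cmp 5,0)
JGT loop: taken
LOAD R0, [R3] → R0=M[204]=1
ADD R6, R0 → R6=14+1=15
ADD R3, 4 → R3=204+4=208
SUB R1, 1 → R1=5-1=4
CMP R1, 0  (cmp 4,0)
JGT loop: taken
LOAD R0, [R3] → R0=M[208]=27
ADD R6, R0 → R6=15+27=42
ADD R3, 4 → R3=208+4=212
SUB R1, 1 → R1=4-1=3
CMP R1, 0  (cmp 3,0)
JGT loop: taken
LOAD R0, [R3] → R0=M[212]=26
ADD R6, R0 → R6=42+26=68
ADD R3, 4 → R3=212+4=216
SUB R1, 1 → R1=3-1=2
CMP R1, 0  (cmp 2,0)
JGT loop: taken
LOAD R0, [R3] → R0=M[216]=1
ADD R6, R0 → R6=68+1=69
ADD R3, 4 → R3=216+4=220
SUB R1, 1 → R1=2-1=1
CMP R1, 0  (cmp 1,0)
JGT loop: taken
LOAD R0, [R3] → R0=M[220]=7
ADD R6, R0 → R6=69+7=76
ADD R3, 4 → R3=220+4=224
SUB R1, 1 → R1=1-1=0
CMP R1, 0  (cmp 0,0)
JGT loop: not taken
halt.
Total executed instructions: 41.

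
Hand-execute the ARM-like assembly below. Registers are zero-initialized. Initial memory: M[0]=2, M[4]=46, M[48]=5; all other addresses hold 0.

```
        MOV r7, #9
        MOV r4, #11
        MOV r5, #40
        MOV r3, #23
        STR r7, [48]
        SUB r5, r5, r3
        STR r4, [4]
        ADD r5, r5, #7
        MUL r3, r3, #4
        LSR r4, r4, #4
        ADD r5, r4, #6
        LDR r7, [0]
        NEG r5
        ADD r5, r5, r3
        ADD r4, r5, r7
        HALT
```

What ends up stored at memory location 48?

r7=9
r4=11
r5=40
r3=23
STR r7, [48] → M[48]=9
r5=40-23=17
STR r4, [4] → M[4]=11
r5=17+7=24
r3=23*4=92
r4=11>>4=0
r5=0+6=6
r7=M[0]=2
r5=-(6)=-6
r5=(-6)+92=86
r4=86+2=88
halt.

9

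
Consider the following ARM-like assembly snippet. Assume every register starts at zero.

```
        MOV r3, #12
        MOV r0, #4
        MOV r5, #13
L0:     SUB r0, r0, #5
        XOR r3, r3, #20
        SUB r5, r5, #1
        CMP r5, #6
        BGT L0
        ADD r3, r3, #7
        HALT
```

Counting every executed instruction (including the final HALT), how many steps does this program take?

MOV r3, #12 → r3=12
MOV r0, #4 → r0=4
MOV r5, #13 → r5=13
SUB r0, r0, #5 → r0=4-5=-1
XOR r3, r3, #20 → r3=12^20=24
SUB r5, r5, #1 → r5=13-1=12
CMP r5, #6  (cmp 12,6)
BGT L0: taken
SUB r0, r0, #5 → r0=(-1)-5=-6
XOR r3, r3, #20 → r3=24^20=12
SUB r5, r5, #1 → r5=12-1=11
CMP r5, #6  (cmp 11,6)
BGT L0: taken
SUB r0, r0, #5 → r0=(-6)-5=-11
XOR r3, r3, #20 → r3=12^20=24
SUB r5, r5, #1 → r5=11-1=10
CMP r5, #6  (cmp 10,6)
BGT L0: taken
SUB r0, r0, #5 → r0=(-11)-5=-16
XOR r3, r3, #20 → r3=24^20=12
SUB r5, r5, #1 → r5=10-1=9
CMP r5, #6  (cmp 9,6)
BGT L0: taken
SUB r0, r0, #5 → r0=(-16)-5=-21
XOR r3, r3, #20 → r3=12^20=24
SUB r5, r5, #1 → r5=9-1=8
CMP r5, #6  (cmp 8,6)
BGT L0: taken
SUB r0, r0, #5 → r0=(-21)-5=-26
XOR r3, r3, #20 → r3=24^20=12
SUB r5, r5, #1 → r5=8-1=7
CMP r5, #6  (cmp 7,6)
BGT L0: taken
SUB r0, r0, #5 → r0=(-26)-5=-31
XOR r3, r3, #20 → r3=12^20=24
SUB r5, r5, #1 → r5=7-1=6
CMP r5, #6  (cmp 6,6)
BGT L0: not taken
ADD r3, r3, #7 → r3=24+7=31
halt.
Total executed instructions: 40.

40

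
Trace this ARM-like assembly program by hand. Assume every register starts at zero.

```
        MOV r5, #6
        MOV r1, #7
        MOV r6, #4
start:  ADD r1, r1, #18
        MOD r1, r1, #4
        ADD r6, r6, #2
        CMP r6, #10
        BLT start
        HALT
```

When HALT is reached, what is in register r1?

MOV r5, #6 → r5=6
MOV r1, #7 → r1=7
MOV r6, #4 → r6=4
ADD r1, r1, #18 → r1=7+18=25
MOD r1, r1, #4 → r1=25%4=1
ADD r6, r6, #2 → r6=4+2=6
CMP r6, #10  (cmp 6,10)
BLT start: taken
ADD r1, r1, #18 → r1=1+18=19
MOD r1, r1, #4 → r1=19%4=3
ADD r6, r6, #2 → r6=6+2=8
CMP r6, #10  (cmp 8,10)
BLT start: taken
ADD r1, r1, #18 → r1=3+18=21
MOD r1, r1, #4 → r1=21%4=1
ADD r6, r6, #2 → r6=8+2=10
CMP r6, #10  (cmp 10,10)
BLT start: not taken
halt.

1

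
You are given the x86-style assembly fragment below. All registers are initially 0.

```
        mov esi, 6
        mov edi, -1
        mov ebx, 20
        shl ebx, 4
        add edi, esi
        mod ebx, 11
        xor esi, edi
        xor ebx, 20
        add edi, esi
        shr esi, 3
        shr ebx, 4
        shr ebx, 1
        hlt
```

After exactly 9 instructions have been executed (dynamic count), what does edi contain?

after mov esi, 6: esi=6
after mov edi, -1: edi=-1
after mov ebx, 20: ebx=20
after shl ebx, 4: ebx=20<<4=320
after add edi, esi: edi=(-1)+6=5
after mod ebx, 11: ebx=320%11=1
after xor esi, edi: esi=6^5=3
after xor ebx, 20: ebx=1^20=21
after add edi, esi: edi=5+3=8
After step 9: edi = 8.

8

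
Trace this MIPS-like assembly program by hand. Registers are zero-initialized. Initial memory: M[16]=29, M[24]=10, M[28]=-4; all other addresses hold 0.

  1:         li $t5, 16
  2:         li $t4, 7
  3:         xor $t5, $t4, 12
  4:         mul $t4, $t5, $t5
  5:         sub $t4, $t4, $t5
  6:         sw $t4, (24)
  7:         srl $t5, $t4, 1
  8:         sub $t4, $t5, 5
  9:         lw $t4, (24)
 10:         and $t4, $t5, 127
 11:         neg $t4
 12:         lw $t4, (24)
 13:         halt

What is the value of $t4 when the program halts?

$t5=16
$t4=7
$t5=7^12=11
$t4=11*11=121
$t4=121-11=110
sw $t4, (24) → M[24]=110
$t5=110>>1=55
$t4=55-5=50
$t4=M[24]=110
$t4=55&127=55
$t4=-(55)=-55
$t4=M[24]=110
halt.

110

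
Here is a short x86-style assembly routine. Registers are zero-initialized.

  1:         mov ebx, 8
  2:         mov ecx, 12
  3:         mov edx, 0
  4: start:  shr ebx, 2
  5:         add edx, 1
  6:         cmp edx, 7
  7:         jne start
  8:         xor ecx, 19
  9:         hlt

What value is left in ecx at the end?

31

mov ebx, 8 → ebx=8
mov ecx, 12 → ecx=12
mov edx, 0 → edx=0
shr ebx, 2 → ebx=8>>2=2
add edx, 1 → edx=0+1=1
cmp edx, 7  (cmp 1,7)
jne start: taken
shr ebx, 2 → ebx=2>>2=0
add edx, 1 → edx=1+1=2
cmp edx, 7  (cmp 2,7)
jne start: taken
shr ebx, 2 → ebx=0>>2=0
add edx, 1 → edx=2+1=3
cmp edx, 7  (cmp 3,7)
jne start: taken
shr ebx, 2 → ebx=0>>2=0
add edx, 1 → edx=3+1=4
cmp edx, 7  (cmp 4,7)
jne start: taken
shr ebx, 2 → ebx=0>>2=0
add edx, 1 → edx=4+1=5
cmp edx, 7  (cmp 5,7)
jne start: taken
shr ebx, 2 → ebx=0>>2=0
add edx, 1 → edx=5+1=6
cmp edx, 7  (cmp 6,7)
jne start: taken
shr ebx, 2 → ebx=0>>2=0
add edx, 1 → edx=6+1=7
cmp edx, 7  (cmp 7,7)
jne start: not taken
xor ecx, 19 → ecx=12^19=31
halt.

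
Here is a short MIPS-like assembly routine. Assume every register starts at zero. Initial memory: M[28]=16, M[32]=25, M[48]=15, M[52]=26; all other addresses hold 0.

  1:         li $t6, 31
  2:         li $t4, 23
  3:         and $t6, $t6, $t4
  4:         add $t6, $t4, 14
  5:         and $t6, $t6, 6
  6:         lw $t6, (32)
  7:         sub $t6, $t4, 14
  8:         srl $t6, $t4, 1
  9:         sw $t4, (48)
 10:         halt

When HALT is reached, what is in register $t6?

11

$t6=31
$t4=23
$t6=31&23=23
$t6=23+14=37
$t6=37&6=4
$t6=M[32]=25
$t6=23-14=9
$t6=23>>1=11
sw $t4, (48) → M[48]=23
halt.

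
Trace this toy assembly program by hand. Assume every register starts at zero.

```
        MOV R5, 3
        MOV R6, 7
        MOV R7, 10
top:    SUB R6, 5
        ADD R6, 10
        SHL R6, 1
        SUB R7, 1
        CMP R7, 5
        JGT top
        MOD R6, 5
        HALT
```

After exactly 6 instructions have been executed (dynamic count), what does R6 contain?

after MOV R5, 3: R5=3
after MOV R6, 7: R6=7
after MOV R7, 10: R7=10
after SUB R6, 5: R6=7-5=2
after ADD R6, 10: R6=2+10=12
after SHL R6, 1: R6=12<<1=24
After step 6: R6 = 24.

24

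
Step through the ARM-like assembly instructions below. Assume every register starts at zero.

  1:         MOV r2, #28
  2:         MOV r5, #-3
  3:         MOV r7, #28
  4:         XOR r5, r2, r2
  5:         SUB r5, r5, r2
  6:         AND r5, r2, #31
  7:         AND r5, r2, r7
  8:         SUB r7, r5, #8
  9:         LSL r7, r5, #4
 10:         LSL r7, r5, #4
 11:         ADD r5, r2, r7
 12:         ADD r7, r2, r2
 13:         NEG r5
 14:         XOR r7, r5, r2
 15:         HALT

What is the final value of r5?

-476

MOV r2, #28 → r2=28
MOV r5, #-3 → r5=-3
MOV r7, #28 → r7=28
XOR r5, r2, r2 → r5=28^28=0
SUB r5, r5, r2 → r5=0-28=-28
AND r5, r2, #31 → r5=28&31=28
AND r5, r2, r7 → r5=28&28=28
SUB r7, r5, #8 → r7=28-8=20
LSL r7, r5, #4 → r7=28<<4=448
LSL r7, r5, #4 → r7=28<<4=448
ADD r5, r2, r7 → r5=28+448=476
ADD r7, r2, r2 → r7=28+28=56
NEG r5 → r5=-(476)=-476
XOR r7, r5, r2 → r7=(-476)^28=-456
halt.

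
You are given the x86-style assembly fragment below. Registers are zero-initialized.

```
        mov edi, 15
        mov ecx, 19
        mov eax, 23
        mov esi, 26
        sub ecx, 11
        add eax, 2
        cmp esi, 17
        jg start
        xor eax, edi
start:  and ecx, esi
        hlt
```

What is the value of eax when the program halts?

edi=15
ecx=19
eax=23
esi=26
ecx=19-11=8
eax=23+2=25
cmp esi, 17  (cmp 26,17)
jg start: taken
ecx=8&26=8
halt.

25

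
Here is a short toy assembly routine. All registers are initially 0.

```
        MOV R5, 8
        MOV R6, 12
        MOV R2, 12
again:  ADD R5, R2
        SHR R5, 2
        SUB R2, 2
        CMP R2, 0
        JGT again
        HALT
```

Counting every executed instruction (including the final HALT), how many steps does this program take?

34

MOV R5, 8 → R5=8
MOV R6, 12 → R6=12
MOV R2, 12 → R2=12
ADD R5, R2 → R5=8+12=20
SHR R5, 2 → R5=20>>2=5
SUB R2, 2 → R2=12-2=10
CMP R2, 0  (cmp 10,0)
JGT again: taken
ADD R5, R2 → R5=5+10=15
SHR R5, 2 → R5=15>>2=3
SUB R2, 2 → R2=10-2=8
CMP R2, 0  (cmp 8,0)
JGT again: taken
ADD R5, R2 → R5=3+8=11
SHR R5, 2 → R5=11>>2=2
SUB R2, 2 → R2=8-2=6
CMP R2, 0  (cmp 6,0)
JGT again: taken
ADD R5, R2 → R5=2+6=8
SHR R5, 2 → R5=8>>2=2
SUB R2, 2 → R2=6-2=4
CMP R2, 0  (cmp 4,0)
JGT again: taken
ADD R5, R2 → R5=2+4=6
SHR R5, 2 → R5=6>>2=1
SUB R2, 2 → R2=4-2=2
CMP R2, 0  (cmp 2,0)
JGT again: taken
ADD R5, R2 → R5=1+2=3
SHR R5, 2 → R5=3>>2=0
SUB R2, 2 → R2=2-2=0
CMP R2, 0  (cmp 0,0)
JGT again: not taken
halt.
Total executed instructions: 34.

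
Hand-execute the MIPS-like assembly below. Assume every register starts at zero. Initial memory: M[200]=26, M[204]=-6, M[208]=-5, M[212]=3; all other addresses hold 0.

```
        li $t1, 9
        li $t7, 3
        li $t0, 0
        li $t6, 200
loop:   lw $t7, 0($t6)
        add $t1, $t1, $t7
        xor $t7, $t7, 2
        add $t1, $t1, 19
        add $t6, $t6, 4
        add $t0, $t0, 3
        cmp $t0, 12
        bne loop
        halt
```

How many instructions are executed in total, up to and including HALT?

37

after li $t1, 9: $t1=9
after li $t7, 3: $t7=3
after li $t0, 0: $t0=0
after li $t6, 200: $t6=200
after lw $t7, 0($t6): $t7=M[200]=26
after add $t1, $t1, $t7: $t1=9+26=35
after xor $t7, $t7, 2: $t7=26^2=24
after add $t1, $t1, 19: $t1=35+19=54
after add $t6, $t6, 4: $t6=200+4=204
after add $t0, $t0, 3: $t0=0+3=3
cmp $t0, 12  (cmp 3,12)
bne loop: taken
after lw $t7, 0($t6): $t7=M[204]=-6
after add $t1, $t1, $t7: $t1=54+(-6)=48
after xor $t7, $t7, 2: $t7=(-6)^2=-8
after add $t1, $t1, 19: $t1=48+19=67
after add $t6, $t6, 4: $t6=204+4=208
after add $t0, $t0, 3: $t0=3+3=6
cmp $t0, 12  (cmp 6,12)
bne loop: taken
after lw $t7, 0($t6): $t7=M[208]=-5
after add $t1, $t1, $t7: $t1=67+(-5)=62
after xor $t7, $t7, 2: $t7=(-5)^2=-7
after add $t1, $t1, 19: $t1=62+19=81
after add $t6, $t6, 4: $t6=208+4=212
after add $t0, $t0, 3: $t0=6+3=9
cmp $t0, 12  (cmp 9,12)
bne loop: taken
after lw $t7, 0($t6): $t7=M[212]=3
after add $t1, $t1, $t7: $t1=81+3=84
after xor $t7, $t7, 2: $t7=3^2=1
after add $t1, $t1, 19: $t1=84+19=103
after add $t6, $t6, 4: $t6=212+4=216
after add $t0, $t0, 3: $t0=9+3=12
cmp $t0, 12  (cmp 12,12)
bne loop: not taken
halt.
Total executed instructions: 37.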